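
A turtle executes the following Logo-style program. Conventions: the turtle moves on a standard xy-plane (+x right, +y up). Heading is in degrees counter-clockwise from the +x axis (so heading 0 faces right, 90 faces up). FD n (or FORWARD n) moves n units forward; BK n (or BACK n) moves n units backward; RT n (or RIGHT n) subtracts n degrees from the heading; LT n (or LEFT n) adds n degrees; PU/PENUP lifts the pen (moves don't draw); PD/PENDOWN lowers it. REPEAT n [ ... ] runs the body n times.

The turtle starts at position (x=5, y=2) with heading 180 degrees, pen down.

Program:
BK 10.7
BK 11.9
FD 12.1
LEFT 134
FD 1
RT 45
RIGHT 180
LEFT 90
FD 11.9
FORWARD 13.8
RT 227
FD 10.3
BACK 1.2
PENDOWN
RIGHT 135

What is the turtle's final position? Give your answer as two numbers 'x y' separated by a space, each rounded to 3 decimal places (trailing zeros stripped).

Answer: -3.412 -5.033

Derivation:
Executing turtle program step by step:
Start: pos=(5,2), heading=180, pen down
BK 10.7: (5,2) -> (15.7,2) [heading=180, draw]
BK 11.9: (15.7,2) -> (27.6,2) [heading=180, draw]
FD 12.1: (27.6,2) -> (15.5,2) [heading=180, draw]
LT 134: heading 180 -> 314
FD 1: (15.5,2) -> (16.195,1.281) [heading=314, draw]
RT 45: heading 314 -> 269
RT 180: heading 269 -> 89
LT 90: heading 89 -> 179
FD 11.9: (16.195,1.281) -> (4.296,1.488) [heading=179, draw]
FD 13.8: (4.296,1.488) -> (-9.501,1.729) [heading=179, draw]
RT 227: heading 179 -> 312
FD 10.3: (-9.501,1.729) -> (-2.609,-5.925) [heading=312, draw]
BK 1.2: (-2.609,-5.925) -> (-3.412,-5.033) [heading=312, draw]
PD: pen down
RT 135: heading 312 -> 177
Final: pos=(-3.412,-5.033), heading=177, 8 segment(s) drawn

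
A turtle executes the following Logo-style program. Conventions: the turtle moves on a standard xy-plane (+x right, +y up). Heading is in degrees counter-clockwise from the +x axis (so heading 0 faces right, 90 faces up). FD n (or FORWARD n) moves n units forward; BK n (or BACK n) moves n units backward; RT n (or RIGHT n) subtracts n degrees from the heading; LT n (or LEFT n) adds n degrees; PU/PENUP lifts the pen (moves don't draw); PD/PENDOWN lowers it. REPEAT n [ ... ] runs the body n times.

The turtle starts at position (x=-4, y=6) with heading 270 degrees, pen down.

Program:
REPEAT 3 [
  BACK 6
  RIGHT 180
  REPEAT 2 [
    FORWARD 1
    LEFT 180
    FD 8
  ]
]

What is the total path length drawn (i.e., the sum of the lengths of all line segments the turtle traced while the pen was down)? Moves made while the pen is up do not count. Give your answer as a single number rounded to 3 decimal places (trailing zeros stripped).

Answer: 72

Derivation:
Executing turtle program step by step:
Start: pos=(-4,6), heading=270, pen down
REPEAT 3 [
  -- iteration 1/3 --
  BK 6: (-4,6) -> (-4,12) [heading=270, draw]
  RT 180: heading 270 -> 90
  REPEAT 2 [
    -- iteration 1/2 --
    FD 1: (-4,12) -> (-4,13) [heading=90, draw]
    LT 180: heading 90 -> 270
    FD 8: (-4,13) -> (-4,5) [heading=270, draw]
    -- iteration 2/2 --
    FD 1: (-4,5) -> (-4,4) [heading=270, draw]
    LT 180: heading 270 -> 90
    FD 8: (-4,4) -> (-4,12) [heading=90, draw]
  ]
  -- iteration 2/3 --
  BK 6: (-4,12) -> (-4,6) [heading=90, draw]
  RT 180: heading 90 -> 270
  REPEAT 2 [
    -- iteration 1/2 --
    FD 1: (-4,6) -> (-4,5) [heading=270, draw]
    LT 180: heading 270 -> 90
    FD 8: (-4,5) -> (-4,13) [heading=90, draw]
    -- iteration 2/2 --
    FD 1: (-4,13) -> (-4,14) [heading=90, draw]
    LT 180: heading 90 -> 270
    FD 8: (-4,14) -> (-4,6) [heading=270, draw]
  ]
  -- iteration 3/3 --
  BK 6: (-4,6) -> (-4,12) [heading=270, draw]
  RT 180: heading 270 -> 90
  REPEAT 2 [
    -- iteration 1/2 --
    FD 1: (-4,12) -> (-4,13) [heading=90, draw]
    LT 180: heading 90 -> 270
    FD 8: (-4,13) -> (-4,5) [heading=270, draw]
    -- iteration 2/2 --
    FD 1: (-4,5) -> (-4,4) [heading=270, draw]
    LT 180: heading 270 -> 90
    FD 8: (-4,4) -> (-4,12) [heading=90, draw]
  ]
]
Final: pos=(-4,12), heading=90, 15 segment(s) drawn

Segment lengths:
  seg 1: (-4,6) -> (-4,12), length = 6
  seg 2: (-4,12) -> (-4,13), length = 1
  seg 3: (-4,13) -> (-4,5), length = 8
  seg 4: (-4,5) -> (-4,4), length = 1
  seg 5: (-4,4) -> (-4,12), length = 8
  seg 6: (-4,12) -> (-4,6), length = 6
  seg 7: (-4,6) -> (-4,5), length = 1
  seg 8: (-4,5) -> (-4,13), length = 8
  seg 9: (-4,13) -> (-4,14), length = 1
  seg 10: (-4,14) -> (-4,6), length = 8
  seg 11: (-4,6) -> (-4,12), length = 6
  seg 12: (-4,12) -> (-4,13), length = 1
  seg 13: (-4,13) -> (-4,5), length = 8
  seg 14: (-4,5) -> (-4,4), length = 1
  seg 15: (-4,4) -> (-4,12), length = 8
Total = 72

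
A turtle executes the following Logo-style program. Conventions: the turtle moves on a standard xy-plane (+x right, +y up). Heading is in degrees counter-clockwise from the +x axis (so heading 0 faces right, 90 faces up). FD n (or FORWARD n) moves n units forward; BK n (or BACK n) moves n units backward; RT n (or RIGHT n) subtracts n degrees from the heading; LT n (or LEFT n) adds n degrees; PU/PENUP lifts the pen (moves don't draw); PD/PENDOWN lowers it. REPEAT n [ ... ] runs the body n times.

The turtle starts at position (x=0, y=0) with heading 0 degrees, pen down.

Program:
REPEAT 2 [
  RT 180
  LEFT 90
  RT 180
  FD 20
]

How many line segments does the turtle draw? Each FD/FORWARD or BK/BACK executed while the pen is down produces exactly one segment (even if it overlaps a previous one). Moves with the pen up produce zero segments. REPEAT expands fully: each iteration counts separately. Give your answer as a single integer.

Answer: 2

Derivation:
Executing turtle program step by step:
Start: pos=(0,0), heading=0, pen down
REPEAT 2 [
  -- iteration 1/2 --
  RT 180: heading 0 -> 180
  LT 90: heading 180 -> 270
  RT 180: heading 270 -> 90
  FD 20: (0,0) -> (0,20) [heading=90, draw]
  -- iteration 2/2 --
  RT 180: heading 90 -> 270
  LT 90: heading 270 -> 0
  RT 180: heading 0 -> 180
  FD 20: (0,20) -> (-20,20) [heading=180, draw]
]
Final: pos=(-20,20), heading=180, 2 segment(s) drawn
Segments drawn: 2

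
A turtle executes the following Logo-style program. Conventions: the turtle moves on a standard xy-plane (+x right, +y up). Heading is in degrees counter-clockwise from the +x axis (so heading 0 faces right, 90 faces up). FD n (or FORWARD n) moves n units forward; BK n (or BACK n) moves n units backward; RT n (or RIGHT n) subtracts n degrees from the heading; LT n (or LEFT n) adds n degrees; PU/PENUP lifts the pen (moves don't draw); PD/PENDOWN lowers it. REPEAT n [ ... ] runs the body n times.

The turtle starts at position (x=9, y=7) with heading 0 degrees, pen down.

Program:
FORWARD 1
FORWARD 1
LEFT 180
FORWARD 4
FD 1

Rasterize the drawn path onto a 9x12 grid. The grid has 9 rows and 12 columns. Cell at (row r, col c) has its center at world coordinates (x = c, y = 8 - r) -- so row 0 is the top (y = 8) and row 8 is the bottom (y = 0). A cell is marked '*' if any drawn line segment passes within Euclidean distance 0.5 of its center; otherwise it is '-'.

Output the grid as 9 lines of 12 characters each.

Segment 0: (9,7) -> (10,7)
Segment 1: (10,7) -> (11,7)
Segment 2: (11,7) -> (7,7)
Segment 3: (7,7) -> (6,7)

Answer: ------------
------******
------------
------------
------------
------------
------------
------------
------------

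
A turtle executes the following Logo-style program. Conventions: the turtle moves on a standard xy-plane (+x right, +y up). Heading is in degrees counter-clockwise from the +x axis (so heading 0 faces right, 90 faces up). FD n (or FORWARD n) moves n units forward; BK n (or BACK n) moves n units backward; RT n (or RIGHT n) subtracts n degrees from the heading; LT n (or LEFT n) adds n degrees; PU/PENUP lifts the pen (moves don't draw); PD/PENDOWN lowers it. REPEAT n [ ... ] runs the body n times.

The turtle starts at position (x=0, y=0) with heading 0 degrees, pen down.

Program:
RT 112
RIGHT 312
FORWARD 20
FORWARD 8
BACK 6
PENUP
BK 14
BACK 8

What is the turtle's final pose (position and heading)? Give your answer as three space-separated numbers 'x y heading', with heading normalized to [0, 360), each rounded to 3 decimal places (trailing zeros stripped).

Executing turtle program step by step:
Start: pos=(0,0), heading=0, pen down
RT 112: heading 0 -> 248
RT 312: heading 248 -> 296
FD 20: (0,0) -> (8.767,-17.976) [heading=296, draw]
FD 8: (8.767,-17.976) -> (12.274,-25.166) [heading=296, draw]
BK 6: (12.274,-25.166) -> (9.644,-19.773) [heading=296, draw]
PU: pen up
BK 14: (9.644,-19.773) -> (3.507,-7.19) [heading=296, move]
BK 8: (3.507,-7.19) -> (0,0) [heading=296, move]
Final: pos=(0,0), heading=296, 3 segment(s) drawn

Answer: 0 0 296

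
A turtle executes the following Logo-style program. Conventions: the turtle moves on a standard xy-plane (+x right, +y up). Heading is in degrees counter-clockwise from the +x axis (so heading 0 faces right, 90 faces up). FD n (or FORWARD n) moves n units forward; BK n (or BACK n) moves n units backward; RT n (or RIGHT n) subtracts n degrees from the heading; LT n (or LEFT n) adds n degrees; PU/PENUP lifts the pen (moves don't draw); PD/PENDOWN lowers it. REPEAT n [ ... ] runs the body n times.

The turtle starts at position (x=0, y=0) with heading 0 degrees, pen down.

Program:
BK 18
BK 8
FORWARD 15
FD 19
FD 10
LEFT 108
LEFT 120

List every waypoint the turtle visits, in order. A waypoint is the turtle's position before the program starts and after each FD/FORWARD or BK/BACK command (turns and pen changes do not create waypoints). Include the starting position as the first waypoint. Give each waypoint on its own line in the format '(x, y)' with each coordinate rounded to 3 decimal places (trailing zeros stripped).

Answer: (0, 0)
(-18, 0)
(-26, 0)
(-11, 0)
(8, 0)
(18, 0)

Derivation:
Executing turtle program step by step:
Start: pos=(0,0), heading=0, pen down
BK 18: (0,0) -> (-18,0) [heading=0, draw]
BK 8: (-18,0) -> (-26,0) [heading=0, draw]
FD 15: (-26,0) -> (-11,0) [heading=0, draw]
FD 19: (-11,0) -> (8,0) [heading=0, draw]
FD 10: (8,0) -> (18,0) [heading=0, draw]
LT 108: heading 0 -> 108
LT 120: heading 108 -> 228
Final: pos=(18,0), heading=228, 5 segment(s) drawn
Waypoints (6 total):
(0, 0)
(-18, 0)
(-26, 0)
(-11, 0)
(8, 0)
(18, 0)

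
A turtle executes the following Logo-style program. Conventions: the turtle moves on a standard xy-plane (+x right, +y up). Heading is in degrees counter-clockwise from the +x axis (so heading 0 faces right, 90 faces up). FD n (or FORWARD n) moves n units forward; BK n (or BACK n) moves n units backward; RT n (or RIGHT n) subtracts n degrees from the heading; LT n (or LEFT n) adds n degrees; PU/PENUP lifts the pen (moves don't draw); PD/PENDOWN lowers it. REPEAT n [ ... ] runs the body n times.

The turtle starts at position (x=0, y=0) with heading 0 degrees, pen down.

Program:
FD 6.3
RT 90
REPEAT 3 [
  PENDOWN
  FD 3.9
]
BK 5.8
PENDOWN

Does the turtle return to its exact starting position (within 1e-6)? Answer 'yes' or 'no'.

Executing turtle program step by step:
Start: pos=(0,0), heading=0, pen down
FD 6.3: (0,0) -> (6.3,0) [heading=0, draw]
RT 90: heading 0 -> 270
REPEAT 3 [
  -- iteration 1/3 --
  PD: pen down
  FD 3.9: (6.3,0) -> (6.3,-3.9) [heading=270, draw]
  -- iteration 2/3 --
  PD: pen down
  FD 3.9: (6.3,-3.9) -> (6.3,-7.8) [heading=270, draw]
  -- iteration 3/3 --
  PD: pen down
  FD 3.9: (6.3,-7.8) -> (6.3,-11.7) [heading=270, draw]
]
BK 5.8: (6.3,-11.7) -> (6.3,-5.9) [heading=270, draw]
PD: pen down
Final: pos=(6.3,-5.9), heading=270, 5 segment(s) drawn

Start position: (0, 0)
Final position: (6.3, -5.9)
Distance = 8.631; >= 1e-6 -> NOT closed

Answer: no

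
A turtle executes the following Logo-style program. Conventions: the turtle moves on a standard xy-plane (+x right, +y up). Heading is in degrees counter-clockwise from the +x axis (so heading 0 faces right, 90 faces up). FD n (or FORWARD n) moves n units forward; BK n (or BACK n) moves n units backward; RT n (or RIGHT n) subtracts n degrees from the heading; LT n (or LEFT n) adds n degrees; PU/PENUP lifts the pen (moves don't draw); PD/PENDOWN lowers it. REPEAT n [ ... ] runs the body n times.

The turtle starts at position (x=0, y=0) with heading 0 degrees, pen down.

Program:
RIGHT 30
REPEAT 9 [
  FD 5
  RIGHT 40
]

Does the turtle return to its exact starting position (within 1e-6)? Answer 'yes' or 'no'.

Answer: yes

Derivation:
Executing turtle program step by step:
Start: pos=(0,0), heading=0, pen down
RT 30: heading 0 -> 330
REPEAT 9 [
  -- iteration 1/9 --
  FD 5: (0,0) -> (4.33,-2.5) [heading=330, draw]
  RT 40: heading 330 -> 290
  -- iteration 2/9 --
  FD 5: (4.33,-2.5) -> (6.04,-7.198) [heading=290, draw]
  RT 40: heading 290 -> 250
  -- iteration 3/9 --
  FD 5: (6.04,-7.198) -> (4.33,-11.897) [heading=250, draw]
  RT 40: heading 250 -> 210
  -- iteration 4/9 --
  FD 5: (4.33,-11.897) -> (0,-14.397) [heading=210, draw]
  RT 40: heading 210 -> 170
  -- iteration 5/9 --
  FD 5: (0,-14.397) -> (-4.924,-13.529) [heading=170, draw]
  RT 40: heading 170 -> 130
  -- iteration 6/9 --
  FD 5: (-4.924,-13.529) -> (-8.138,-9.698) [heading=130, draw]
  RT 40: heading 130 -> 90
  -- iteration 7/9 --
  FD 5: (-8.138,-9.698) -> (-8.138,-4.698) [heading=90, draw]
  RT 40: heading 90 -> 50
  -- iteration 8/9 --
  FD 5: (-8.138,-4.698) -> (-4.924,-0.868) [heading=50, draw]
  RT 40: heading 50 -> 10
  -- iteration 9/9 --
  FD 5: (-4.924,-0.868) -> (0,0) [heading=10, draw]
  RT 40: heading 10 -> 330
]
Final: pos=(0,0), heading=330, 9 segment(s) drawn

Start position: (0, 0)
Final position: (0, 0)
Distance = 0; < 1e-6 -> CLOSED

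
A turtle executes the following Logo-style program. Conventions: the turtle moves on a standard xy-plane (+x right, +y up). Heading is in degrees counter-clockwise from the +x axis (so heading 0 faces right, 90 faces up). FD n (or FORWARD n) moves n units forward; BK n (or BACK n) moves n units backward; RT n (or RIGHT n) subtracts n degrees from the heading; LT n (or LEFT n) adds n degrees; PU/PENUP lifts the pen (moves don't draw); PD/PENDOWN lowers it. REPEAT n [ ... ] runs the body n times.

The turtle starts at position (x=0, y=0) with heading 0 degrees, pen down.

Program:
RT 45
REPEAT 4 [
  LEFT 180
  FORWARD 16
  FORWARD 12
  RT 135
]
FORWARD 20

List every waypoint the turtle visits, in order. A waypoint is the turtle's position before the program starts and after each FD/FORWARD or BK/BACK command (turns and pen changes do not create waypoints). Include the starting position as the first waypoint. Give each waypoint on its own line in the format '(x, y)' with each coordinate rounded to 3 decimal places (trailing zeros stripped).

Answer: (0, 0)
(-11.314, 11.314)
(-19.799, 19.799)
(-35.799, 19.799)
(-47.799, 19.799)
(-59.113, 8.485)
(-67.598, 0)
(-67.598, -16)
(-67.598, -28)
(-81.74, -13.858)

Derivation:
Executing turtle program step by step:
Start: pos=(0,0), heading=0, pen down
RT 45: heading 0 -> 315
REPEAT 4 [
  -- iteration 1/4 --
  LT 180: heading 315 -> 135
  FD 16: (0,0) -> (-11.314,11.314) [heading=135, draw]
  FD 12: (-11.314,11.314) -> (-19.799,19.799) [heading=135, draw]
  RT 135: heading 135 -> 0
  -- iteration 2/4 --
  LT 180: heading 0 -> 180
  FD 16: (-19.799,19.799) -> (-35.799,19.799) [heading=180, draw]
  FD 12: (-35.799,19.799) -> (-47.799,19.799) [heading=180, draw]
  RT 135: heading 180 -> 45
  -- iteration 3/4 --
  LT 180: heading 45 -> 225
  FD 16: (-47.799,19.799) -> (-59.113,8.485) [heading=225, draw]
  FD 12: (-59.113,8.485) -> (-67.598,0) [heading=225, draw]
  RT 135: heading 225 -> 90
  -- iteration 4/4 --
  LT 180: heading 90 -> 270
  FD 16: (-67.598,0) -> (-67.598,-16) [heading=270, draw]
  FD 12: (-67.598,-16) -> (-67.598,-28) [heading=270, draw]
  RT 135: heading 270 -> 135
]
FD 20: (-67.598,-28) -> (-81.74,-13.858) [heading=135, draw]
Final: pos=(-81.74,-13.858), heading=135, 9 segment(s) drawn
Waypoints (10 total):
(0, 0)
(-11.314, 11.314)
(-19.799, 19.799)
(-35.799, 19.799)
(-47.799, 19.799)
(-59.113, 8.485)
(-67.598, 0)
(-67.598, -16)
(-67.598, -28)
(-81.74, -13.858)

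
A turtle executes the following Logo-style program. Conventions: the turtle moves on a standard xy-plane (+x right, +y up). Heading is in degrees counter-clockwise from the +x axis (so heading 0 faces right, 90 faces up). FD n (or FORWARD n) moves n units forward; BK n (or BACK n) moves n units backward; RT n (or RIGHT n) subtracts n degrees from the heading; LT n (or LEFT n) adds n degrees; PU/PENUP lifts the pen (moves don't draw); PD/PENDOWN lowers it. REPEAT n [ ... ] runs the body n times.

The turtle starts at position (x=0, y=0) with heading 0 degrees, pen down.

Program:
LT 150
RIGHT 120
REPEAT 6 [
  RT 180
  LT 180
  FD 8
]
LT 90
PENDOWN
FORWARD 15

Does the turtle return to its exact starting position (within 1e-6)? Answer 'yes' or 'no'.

Answer: no

Derivation:
Executing turtle program step by step:
Start: pos=(0,0), heading=0, pen down
LT 150: heading 0 -> 150
RT 120: heading 150 -> 30
REPEAT 6 [
  -- iteration 1/6 --
  RT 180: heading 30 -> 210
  LT 180: heading 210 -> 30
  FD 8: (0,0) -> (6.928,4) [heading=30, draw]
  -- iteration 2/6 --
  RT 180: heading 30 -> 210
  LT 180: heading 210 -> 30
  FD 8: (6.928,4) -> (13.856,8) [heading=30, draw]
  -- iteration 3/6 --
  RT 180: heading 30 -> 210
  LT 180: heading 210 -> 30
  FD 8: (13.856,8) -> (20.785,12) [heading=30, draw]
  -- iteration 4/6 --
  RT 180: heading 30 -> 210
  LT 180: heading 210 -> 30
  FD 8: (20.785,12) -> (27.713,16) [heading=30, draw]
  -- iteration 5/6 --
  RT 180: heading 30 -> 210
  LT 180: heading 210 -> 30
  FD 8: (27.713,16) -> (34.641,20) [heading=30, draw]
  -- iteration 6/6 --
  RT 180: heading 30 -> 210
  LT 180: heading 210 -> 30
  FD 8: (34.641,20) -> (41.569,24) [heading=30, draw]
]
LT 90: heading 30 -> 120
PD: pen down
FD 15: (41.569,24) -> (34.069,36.99) [heading=120, draw]
Final: pos=(34.069,36.99), heading=120, 7 segment(s) drawn

Start position: (0, 0)
Final position: (34.069, 36.99)
Distance = 50.289; >= 1e-6 -> NOT closed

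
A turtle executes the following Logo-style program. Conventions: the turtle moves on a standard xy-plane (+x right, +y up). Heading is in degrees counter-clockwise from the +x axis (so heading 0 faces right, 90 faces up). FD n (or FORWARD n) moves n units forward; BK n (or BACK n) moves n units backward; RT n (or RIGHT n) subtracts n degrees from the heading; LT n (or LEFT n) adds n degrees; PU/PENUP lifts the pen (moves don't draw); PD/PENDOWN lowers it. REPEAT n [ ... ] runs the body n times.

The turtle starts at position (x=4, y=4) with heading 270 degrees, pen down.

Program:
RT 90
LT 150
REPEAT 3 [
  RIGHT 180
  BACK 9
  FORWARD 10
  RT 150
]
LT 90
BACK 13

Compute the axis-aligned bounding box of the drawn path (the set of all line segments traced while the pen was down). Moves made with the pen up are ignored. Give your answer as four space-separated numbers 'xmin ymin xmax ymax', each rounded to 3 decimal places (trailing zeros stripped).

Executing turtle program step by step:
Start: pos=(4,4), heading=270, pen down
RT 90: heading 270 -> 180
LT 150: heading 180 -> 330
REPEAT 3 [
  -- iteration 1/3 --
  RT 180: heading 330 -> 150
  BK 9: (4,4) -> (11.794,-0.5) [heading=150, draw]
  FD 10: (11.794,-0.5) -> (3.134,4.5) [heading=150, draw]
  RT 150: heading 150 -> 0
  -- iteration 2/3 --
  RT 180: heading 0 -> 180
  BK 9: (3.134,4.5) -> (12.134,4.5) [heading=180, draw]
  FD 10: (12.134,4.5) -> (2.134,4.5) [heading=180, draw]
  RT 150: heading 180 -> 30
  -- iteration 3/3 --
  RT 180: heading 30 -> 210
  BK 9: (2.134,4.5) -> (9.928,9) [heading=210, draw]
  FD 10: (9.928,9) -> (1.268,4) [heading=210, draw]
  RT 150: heading 210 -> 60
]
LT 90: heading 60 -> 150
BK 13: (1.268,4) -> (12.526,-2.5) [heading=150, draw]
Final: pos=(12.526,-2.5), heading=150, 7 segment(s) drawn

Segment endpoints: x in {1.268, 2.134, 3.134, 4, 9.928, 11.794, 12.134, 12.526}, y in {-2.5, -0.5, 4, 4.5, 4.5, 9}
xmin=1.268, ymin=-2.5, xmax=12.526, ymax=9

Answer: 1.268 -2.5 12.526 9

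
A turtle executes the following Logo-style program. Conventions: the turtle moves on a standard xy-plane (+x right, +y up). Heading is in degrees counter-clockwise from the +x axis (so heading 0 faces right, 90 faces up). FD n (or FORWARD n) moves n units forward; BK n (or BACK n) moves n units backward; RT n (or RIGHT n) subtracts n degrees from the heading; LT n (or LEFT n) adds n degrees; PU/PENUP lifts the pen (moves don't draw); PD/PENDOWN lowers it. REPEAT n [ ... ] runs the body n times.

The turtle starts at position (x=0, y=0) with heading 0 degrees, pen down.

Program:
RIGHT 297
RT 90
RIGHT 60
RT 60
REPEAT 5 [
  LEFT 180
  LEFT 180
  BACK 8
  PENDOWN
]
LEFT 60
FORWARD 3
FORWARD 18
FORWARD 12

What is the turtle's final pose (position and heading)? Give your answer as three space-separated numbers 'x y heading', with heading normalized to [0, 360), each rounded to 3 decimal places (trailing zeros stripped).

Executing turtle program step by step:
Start: pos=(0,0), heading=0, pen down
RT 297: heading 0 -> 63
RT 90: heading 63 -> 333
RT 60: heading 333 -> 273
RT 60: heading 273 -> 213
REPEAT 5 [
  -- iteration 1/5 --
  LT 180: heading 213 -> 33
  LT 180: heading 33 -> 213
  BK 8: (0,0) -> (6.709,4.357) [heading=213, draw]
  PD: pen down
  -- iteration 2/5 --
  LT 180: heading 213 -> 33
  LT 180: heading 33 -> 213
  BK 8: (6.709,4.357) -> (13.419,8.714) [heading=213, draw]
  PD: pen down
  -- iteration 3/5 --
  LT 180: heading 213 -> 33
  LT 180: heading 33 -> 213
  BK 8: (13.419,8.714) -> (20.128,13.071) [heading=213, draw]
  PD: pen down
  -- iteration 4/5 --
  LT 180: heading 213 -> 33
  LT 180: heading 33 -> 213
  BK 8: (20.128,13.071) -> (26.837,17.428) [heading=213, draw]
  PD: pen down
  -- iteration 5/5 --
  LT 180: heading 213 -> 33
  LT 180: heading 33 -> 213
  BK 8: (26.837,17.428) -> (33.547,21.786) [heading=213, draw]
  PD: pen down
]
LT 60: heading 213 -> 273
FD 3: (33.547,21.786) -> (33.704,18.79) [heading=273, draw]
FD 18: (33.704,18.79) -> (34.646,0.814) [heading=273, draw]
FD 12: (34.646,0.814) -> (35.274,-11.169) [heading=273, draw]
Final: pos=(35.274,-11.169), heading=273, 8 segment(s) drawn

Answer: 35.274 -11.169 273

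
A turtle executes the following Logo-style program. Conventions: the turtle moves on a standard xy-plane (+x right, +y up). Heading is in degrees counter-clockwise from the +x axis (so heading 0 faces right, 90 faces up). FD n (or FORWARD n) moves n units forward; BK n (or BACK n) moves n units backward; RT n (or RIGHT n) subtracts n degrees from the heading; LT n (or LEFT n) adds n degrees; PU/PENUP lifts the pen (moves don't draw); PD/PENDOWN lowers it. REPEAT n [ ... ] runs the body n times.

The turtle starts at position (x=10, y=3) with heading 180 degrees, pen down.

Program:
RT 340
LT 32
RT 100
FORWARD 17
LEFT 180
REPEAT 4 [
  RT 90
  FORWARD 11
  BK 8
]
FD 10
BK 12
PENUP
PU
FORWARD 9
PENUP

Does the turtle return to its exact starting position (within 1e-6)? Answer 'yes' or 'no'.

Executing turtle program step by step:
Start: pos=(10,3), heading=180, pen down
RT 340: heading 180 -> 200
LT 32: heading 200 -> 232
RT 100: heading 232 -> 132
FD 17: (10,3) -> (-1.375,15.633) [heading=132, draw]
LT 180: heading 132 -> 312
REPEAT 4 [
  -- iteration 1/4 --
  RT 90: heading 312 -> 222
  FD 11: (-1.375,15.633) -> (-9.55,8.273) [heading=222, draw]
  BK 8: (-9.55,8.273) -> (-3.605,13.626) [heading=222, draw]
  -- iteration 2/4 --
  RT 90: heading 222 -> 132
  FD 11: (-3.605,13.626) -> (-10.965,21.801) [heading=132, draw]
  BK 8: (-10.965,21.801) -> (-5.612,15.856) [heading=132, draw]
  -- iteration 3/4 --
  RT 90: heading 132 -> 42
  FD 11: (-5.612,15.856) -> (2.563,23.216) [heading=42, draw]
  BK 8: (2.563,23.216) -> (-3.383,17.863) [heading=42, draw]
  -- iteration 4/4 --
  RT 90: heading 42 -> 312
  FD 11: (-3.383,17.863) -> (3.978,9.688) [heading=312, draw]
  BK 8: (3.978,9.688) -> (-1.375,15.633) [heading=312, draw]
]
FD 10: (-1.375,15.633) -> (5.316,8.202) [heading=312, draw]
BK 12: (5.316,8.202) -> (-2.713,17.12) [heading=312, draw]
PU: pen up
PU: pen up
FD 9: (-2.713,17.12) -> (3.309,10.431) [heading=312, move]
PU: pen up
Final: pos=(3.309,10.431), heading=312, 11 segment(s) drawn

Start position: (10, 3)
Final position: (3.309, 10.431)
Distance = 10; >= 1e-6 -> NOT closed

Answer: no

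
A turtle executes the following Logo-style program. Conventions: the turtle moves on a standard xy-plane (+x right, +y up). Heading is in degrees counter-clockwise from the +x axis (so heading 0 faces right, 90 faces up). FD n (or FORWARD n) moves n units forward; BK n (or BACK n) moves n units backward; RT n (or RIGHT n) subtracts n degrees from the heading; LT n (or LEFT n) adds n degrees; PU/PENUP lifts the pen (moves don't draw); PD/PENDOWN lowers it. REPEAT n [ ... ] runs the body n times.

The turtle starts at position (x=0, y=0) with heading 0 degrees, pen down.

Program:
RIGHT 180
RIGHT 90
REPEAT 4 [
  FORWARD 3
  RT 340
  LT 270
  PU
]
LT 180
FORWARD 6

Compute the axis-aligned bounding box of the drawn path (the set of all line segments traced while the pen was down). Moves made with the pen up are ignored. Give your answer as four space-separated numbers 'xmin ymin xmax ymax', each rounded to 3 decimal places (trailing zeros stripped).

Answer: 0 0 0 3

Derivation:
Executing turtle program step by step:
Start: pos=(0,0), heading=0, pen down
RT 180: heading 0 -> 180
RT 90: heading 180 -> 90
REPEAT 4 [
  -- iteration 1/4 --
  FD 3: (0,0) -> (0,3) [heading=90, draw]
  RT 340: heading 90 -> 110
  LT 270: heading 110 -> 20
  PU: pen up
  -- iteration 2/4 --
  FD 3: (0,3) -> (2.819,4.026) [heading=20, move]
  RT 340: heading 20 -> 40
  LT 270: heading 40 -> 310
  PU: pen up
  -- iteration 3/4 --
  FD 3: (2.819,4.026) -> (4.747,1.728) [heading=310, move]
  RT 340: heading 310 -> 330
  LT 270: heading 330 -> 240
  PU: pen up
  -- iteration 4/4 --
  FD 3: (4.747,1.728) -> (3.247,-0.87) [heading=240, move]
  RT 340: heading 240 -> 260
  LT 270: heading 260 -> 170
  PU: pen up
]
LT 180: heading 170 -> 350
FD 6: (3.247,-0.87) -> (9.156,-1.912) [heading=350, move]
Final: pos=(9.156,-1.912), heading=350, 1 segment(s) drawn

Segment endpoints: x in {0, 0}, y in {0, 3}
xmin=0, ymin=0, xmax=0, ymax=3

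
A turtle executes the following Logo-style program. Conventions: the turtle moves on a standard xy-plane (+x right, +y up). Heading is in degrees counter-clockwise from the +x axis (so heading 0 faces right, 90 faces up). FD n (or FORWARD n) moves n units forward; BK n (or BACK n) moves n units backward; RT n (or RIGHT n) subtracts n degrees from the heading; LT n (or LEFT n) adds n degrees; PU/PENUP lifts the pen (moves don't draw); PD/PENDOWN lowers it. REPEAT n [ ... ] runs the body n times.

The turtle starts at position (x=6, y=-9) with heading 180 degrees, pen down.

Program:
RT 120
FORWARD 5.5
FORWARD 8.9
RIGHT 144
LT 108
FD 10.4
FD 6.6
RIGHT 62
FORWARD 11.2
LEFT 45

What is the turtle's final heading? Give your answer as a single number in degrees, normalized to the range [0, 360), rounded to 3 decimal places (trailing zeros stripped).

Answer: 7

Derivation:
Executing turtle program step by step:
Start: pos=(6,-9), heading=180, pen down
RT 120: heading 180 -> 60
FD 5.5: (6,-9) -> (8.75,-4.237) [heading=60, draw]
FD 8.9: (8.75,-4.237) -> (13.2,3.471) [heading=60, draw]
RT 144: heading 60 -> 276
LT 108: heading 276 -> 24
FD 10.4: (13.2,3.471) -> (22.701,7.701) [heading=24, draw]
FD 6.6: (22.701,7.701) -> (28.73,10.385) [heading=24, draw]
RT 62: heading 24 -> 322
FD 11.2: (28.73,10.385) -> (37.556,3.49) [heading=322, draw]
LT 45: heading 322 -> 7
Final: pos=(37.556,3.49), heading=7, 5 segment(s) drawn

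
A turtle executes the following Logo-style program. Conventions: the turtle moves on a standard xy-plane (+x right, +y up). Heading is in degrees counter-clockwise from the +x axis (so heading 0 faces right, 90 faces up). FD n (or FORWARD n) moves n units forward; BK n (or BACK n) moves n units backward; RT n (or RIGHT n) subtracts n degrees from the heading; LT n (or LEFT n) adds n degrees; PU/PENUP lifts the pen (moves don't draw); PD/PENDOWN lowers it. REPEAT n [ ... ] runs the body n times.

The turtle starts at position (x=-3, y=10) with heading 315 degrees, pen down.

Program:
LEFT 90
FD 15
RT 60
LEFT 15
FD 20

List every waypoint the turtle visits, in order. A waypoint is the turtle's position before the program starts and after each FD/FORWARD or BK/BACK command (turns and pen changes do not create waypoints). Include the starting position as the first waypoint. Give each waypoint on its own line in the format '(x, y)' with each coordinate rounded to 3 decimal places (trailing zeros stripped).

Answer: (-3, 10)
(7.607, 20.607)
(27.607, 20.607)

Derivation:
Executing turtle program step by step:
Start: pos=(-3,10), heading=315, pen down
LT 90: heading 315 -> 45
FD 15: (-3,10) -> (7.607,20.607) [heading=45, draw]
RT 60: heading 45 -> 345
LT 15: heading 345 -> 0
FD 20: (7.607,20.607) -> (27.607,20.607) [heading=0, draw]
Final: pos=(27.607,20.607), heading=0, 2 segment(s) drawn
Waypoints (3 total):
(-3, 10)
(7.607, 20.607)
(27.607, 20.607)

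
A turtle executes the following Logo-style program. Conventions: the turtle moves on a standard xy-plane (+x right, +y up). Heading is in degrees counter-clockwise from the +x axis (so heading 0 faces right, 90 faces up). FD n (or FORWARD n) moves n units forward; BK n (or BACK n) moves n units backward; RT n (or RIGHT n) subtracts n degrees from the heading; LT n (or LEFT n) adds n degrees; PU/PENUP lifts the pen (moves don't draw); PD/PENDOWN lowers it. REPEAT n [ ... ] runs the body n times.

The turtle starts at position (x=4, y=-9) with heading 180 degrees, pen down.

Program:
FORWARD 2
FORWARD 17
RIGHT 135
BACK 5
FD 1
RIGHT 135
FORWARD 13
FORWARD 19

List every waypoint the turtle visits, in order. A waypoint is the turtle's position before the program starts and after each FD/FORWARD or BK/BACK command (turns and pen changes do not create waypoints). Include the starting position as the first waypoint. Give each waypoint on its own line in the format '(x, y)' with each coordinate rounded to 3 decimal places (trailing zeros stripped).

Executing turtle program step by step:
Start: pos=(4,-9), heading=180, pen down
FD 2: (4,-9) -> (2,-9) [heading=180, draw]
FD 17: (2,-9) -> (-15,-9) [heading=180, draw]
RT 135: heading 180 -> 45
BK 5: (-15,-9) -> (-18.536,-12.536) [heading=45, draw]
FD 1: (-18.536,-12.536) -> (-17.828,-11.828) [heading=45, draw]
RT 135: heading 45 -> 270
FD 13: (-17.828,-11.828) -> (-17.828,-24.828) [heading=270, draw]
FD 19: (-17.828,-24.828) -> (-17.828,-43.828) [heading=270, draw]
Final: pos=(-17.828,-43.828), heading=270, 6 segment(s) drawn
Waypoints (7 total):
(4, -9)
(2, -9)
(-15, -9)
(-18.536, -12.536)
(-17.828, -11.828)
(-17.828, -24.828)
(-17.828, -43.828)

Answer: (4, -9)
(2, -9)
(-15, -9)
(-18.536, -12.536)
(-17.828, -11.828)
(-17.828, -24.828)
(-17.828, -43.828)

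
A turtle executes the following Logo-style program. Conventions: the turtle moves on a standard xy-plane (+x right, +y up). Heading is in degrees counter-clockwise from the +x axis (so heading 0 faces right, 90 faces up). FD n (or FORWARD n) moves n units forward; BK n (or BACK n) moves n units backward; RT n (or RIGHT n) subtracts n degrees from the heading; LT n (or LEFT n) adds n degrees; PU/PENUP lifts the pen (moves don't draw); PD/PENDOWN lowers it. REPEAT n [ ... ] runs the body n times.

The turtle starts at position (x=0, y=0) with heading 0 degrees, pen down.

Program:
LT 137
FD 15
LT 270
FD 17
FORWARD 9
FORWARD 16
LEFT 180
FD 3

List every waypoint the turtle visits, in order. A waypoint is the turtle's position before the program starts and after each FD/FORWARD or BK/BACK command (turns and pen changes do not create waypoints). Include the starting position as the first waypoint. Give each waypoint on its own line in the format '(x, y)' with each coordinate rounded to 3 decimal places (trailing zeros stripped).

Answer: (0, 0)
(-10.97, 10.23)
(0.624, 22.663)
(6.762, 29.245)
(17.674, 40.947)
(15.628, 38.753)

Derivation:
Executing turtle program step by step:
Start: pos=(0,0), heading=0, pen down
LT 137: heading 0 -> 137
FD 15: (0,0) -> (-10.97,10.23) [heading=137, draw]
LT 270: heading 137 -> 47
FD 17: (-10.97,10.23) -> (0.624,22.663) [heading=47, draw]
FD 9: (0.624,22.663) -> (6.762,29.245) [heading=47, draw]
FD 16: (6.762,29.245) -> (17.674,40.947) [heading=47, draw]
LT 180: heading 47 -> 227
FD 3: (17.674,40.947) -> (15.628,38.753) [heading=227, draw]
Final: pos=(15.628,38.753), heading=227, 5 segment(s) drawn
Waypoints (6 total):
(0, 0)
(-10.97, 10.23)
(0.624, 22.663)
(6.762, 29.245)
(17.674, 40.947)
(15.628, 38.753)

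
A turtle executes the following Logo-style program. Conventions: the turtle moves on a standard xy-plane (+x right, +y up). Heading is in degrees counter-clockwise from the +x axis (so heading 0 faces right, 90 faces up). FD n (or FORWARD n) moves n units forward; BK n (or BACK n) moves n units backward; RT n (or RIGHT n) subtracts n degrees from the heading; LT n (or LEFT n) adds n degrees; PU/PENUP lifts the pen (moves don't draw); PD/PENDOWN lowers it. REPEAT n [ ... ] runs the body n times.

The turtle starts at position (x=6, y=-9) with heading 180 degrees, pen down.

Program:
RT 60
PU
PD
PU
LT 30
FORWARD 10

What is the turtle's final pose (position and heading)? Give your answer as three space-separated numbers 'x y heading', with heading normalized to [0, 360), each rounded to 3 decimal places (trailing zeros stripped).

Executing turtle program step by step:
Start: pos=(6,-9), heading=180, pen down
RT 60: heading 180 -> 120
PU: pen up
PD: pen down
PU: pen up
LT 30: heading 120 -> 150
FD 10: (6,-9) -> (-2.66,-4) [heading=150, move]
Final: pos=(-2.66,-4), heading=150, 0 segment(s) drawn

Answer: -2.66 -4 150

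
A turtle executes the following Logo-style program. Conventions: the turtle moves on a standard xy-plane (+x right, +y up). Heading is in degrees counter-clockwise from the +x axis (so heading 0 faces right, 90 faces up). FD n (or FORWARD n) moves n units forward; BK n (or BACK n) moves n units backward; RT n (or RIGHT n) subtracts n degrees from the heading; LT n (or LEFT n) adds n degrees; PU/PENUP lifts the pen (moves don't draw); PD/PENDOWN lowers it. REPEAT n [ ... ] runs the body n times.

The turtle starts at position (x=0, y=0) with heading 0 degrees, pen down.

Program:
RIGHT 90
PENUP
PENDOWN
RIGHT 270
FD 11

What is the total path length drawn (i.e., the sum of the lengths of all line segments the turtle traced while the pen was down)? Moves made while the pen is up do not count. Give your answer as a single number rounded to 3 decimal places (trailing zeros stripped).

Executing turtle program step by step:
Start: pos=(0,0), heading=0, pen down
RT 90: heading 0 -> 270
PU: pen up
PD: pen down
RT 270: heading 270 -> 0
FD 11: (0,0) -> (11,0) [heading=0, draw]
Final: pos=(11,0), heading=0, 1 segment(s) drawn

Segment lengths:
  seg 1: (0,0) -> (11,0), length = 11
Total = 11

Answer: 11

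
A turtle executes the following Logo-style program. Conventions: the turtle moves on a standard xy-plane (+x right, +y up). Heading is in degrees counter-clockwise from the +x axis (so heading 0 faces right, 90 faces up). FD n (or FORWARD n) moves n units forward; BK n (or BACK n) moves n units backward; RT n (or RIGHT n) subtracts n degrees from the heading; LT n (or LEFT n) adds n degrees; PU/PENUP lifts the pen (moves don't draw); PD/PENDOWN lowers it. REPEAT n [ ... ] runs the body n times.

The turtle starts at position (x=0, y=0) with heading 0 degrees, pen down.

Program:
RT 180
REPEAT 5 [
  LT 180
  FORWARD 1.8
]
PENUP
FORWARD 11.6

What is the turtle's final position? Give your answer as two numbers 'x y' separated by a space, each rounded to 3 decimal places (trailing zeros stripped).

Answer: 13.4 0

Derivation:
Executing turtle program step by step:
Start: pos=(0,0), heading=0, pen down
RT 180: heading 0 -> 180
REPEAT 5 [
  -- iteration 1/5 --
  LT 180: heading 180 -> 0
  FD 1.8: (0,0) -> (1.8,0) [heading=0, draw]
  -- iteration 2/5 --
  LT 180: heading 0 -> 180
  FD 1.8: (1.8,0) -> (0,0) [heading=180, draw]
  -- iteration 3/5 --
  LT 180: heading 180 -> 0
  FD 1.8: (0,0) -> (1.8,0) [heading=0, draw]
  -- iteration 4/5 --
  LT 180: heading 0 -> 180
  FD 1.8: (1.8,0) -> (0,0) [heading=180, draw]
  -- iteration 5/5 --
  LT 180: heading 180 -> 0
  FD 1.8: (0,0) -> (1.8,0) [heading=0, draw]
]
PU: pen up
FD 11.6: (1.8,0) -> (13.4,0) [heading=0, move]
Final: pos=(13.4,0), heading=0, 5 segment(s) drawn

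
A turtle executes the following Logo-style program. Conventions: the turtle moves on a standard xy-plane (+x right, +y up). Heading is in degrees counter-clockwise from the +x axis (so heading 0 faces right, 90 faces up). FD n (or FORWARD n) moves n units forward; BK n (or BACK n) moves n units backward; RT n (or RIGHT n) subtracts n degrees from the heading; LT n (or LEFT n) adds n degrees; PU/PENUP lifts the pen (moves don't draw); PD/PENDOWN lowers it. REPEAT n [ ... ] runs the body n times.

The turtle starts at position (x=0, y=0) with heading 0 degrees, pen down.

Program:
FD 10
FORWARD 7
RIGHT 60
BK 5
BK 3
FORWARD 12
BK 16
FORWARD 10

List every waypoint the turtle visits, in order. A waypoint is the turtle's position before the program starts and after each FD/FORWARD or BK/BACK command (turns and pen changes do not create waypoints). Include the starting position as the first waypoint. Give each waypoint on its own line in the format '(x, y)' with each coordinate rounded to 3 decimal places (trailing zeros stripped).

Executing turtle program step by step:
Start: pos=(0,0), heading=0, pen down
FD 10: (0,0) -> (10,0) [heading=0, draw]
FD 7: (10,0) -> (17,0) [heading=0, draw]
RT 60: heading 0 -> 300
BK 5: (17,0) -> (14.5,4.33) [heading=300, draw]
BK 3: (14.5,4.33) -> (13,6.928) [heading=300, draw]
FD 12: (13,6.928) -> (19,-3.464) [heading=300, draw]
BK 16: (19,-3.464) -> (11,10.392) [heading=300, draw]
FD 10: (11,10.392) -> (16,1.732) [heading=300, draw]
Final: pos=(16,1.732), heading=300, 7 segment(s) drawn
Waypoints (8 total):
(0, 0)
(10, 0)
(17, 0)
(14.5, 4.33)
(13, 6.928)
(19, -3.464)
(11, 10.392)
(16, 1.732)

Answer: (0, 0)
(10, 0)
(17, 0)
(14.5, 4.33)
(13, 6.928)
(19, -3.464)
(11, 10.392)
(16, 1.732)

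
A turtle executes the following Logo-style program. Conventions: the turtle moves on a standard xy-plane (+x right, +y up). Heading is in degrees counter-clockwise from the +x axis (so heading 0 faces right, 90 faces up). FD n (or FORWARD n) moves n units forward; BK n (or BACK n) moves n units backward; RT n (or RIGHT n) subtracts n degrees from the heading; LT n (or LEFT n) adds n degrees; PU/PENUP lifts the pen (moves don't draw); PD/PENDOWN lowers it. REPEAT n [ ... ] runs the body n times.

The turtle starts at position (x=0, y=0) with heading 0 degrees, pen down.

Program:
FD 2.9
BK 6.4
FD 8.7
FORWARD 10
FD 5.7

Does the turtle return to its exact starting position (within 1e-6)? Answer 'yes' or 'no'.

Answer: no

Derivation:
Executing turtle program step by step:
Start: pos=(0,0), heading=0, pen down
FD 2.9: (0,0) -> (2.9,0) [heading=0, draw]
BK 6.4: (2.9,0) -> (-3.5,0) [heading=0, draw]
FD 8.7: (-3.5,0) -> (5.2,0) [heading=0, draw]
FD 10: (5.2,0) -> (15.2,0) [heading=0, draw]
FD 5.7: (15.2,0) -> (20.9,0) [heading=0, draw]
Final: pos=(20.9,0), heading=0, 5 segment(s) drawn

Start position: (0, 0)
Final position: (20.9, 0)
Distance = 20.9; >= 1e-6 -> NOT closed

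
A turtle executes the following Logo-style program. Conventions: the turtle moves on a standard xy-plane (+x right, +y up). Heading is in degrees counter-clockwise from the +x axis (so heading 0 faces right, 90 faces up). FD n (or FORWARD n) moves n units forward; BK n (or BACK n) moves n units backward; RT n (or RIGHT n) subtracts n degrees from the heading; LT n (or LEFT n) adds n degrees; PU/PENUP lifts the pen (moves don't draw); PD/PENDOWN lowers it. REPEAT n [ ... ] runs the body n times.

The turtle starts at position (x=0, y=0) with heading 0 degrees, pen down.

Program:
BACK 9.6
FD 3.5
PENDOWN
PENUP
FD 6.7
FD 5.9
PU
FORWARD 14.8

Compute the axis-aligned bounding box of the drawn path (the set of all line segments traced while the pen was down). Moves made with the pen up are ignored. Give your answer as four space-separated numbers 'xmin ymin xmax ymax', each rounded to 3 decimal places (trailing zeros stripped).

Answer: -9.6 0 0 0

Derivation:
Executing turtle program step by step:
Start: pos=(0,0), heading=0, pen down
BK 9.6: (0,0) -> (-9.6,0) [heading=0, draw]
FD 3.5: (-9.6,0) -> (-6.1,0) [heading=0, draw]
PD: pen down
PU: pen up
FD 6.7: (-6.1,0) -> (0.6,0) [heading=0, move]
FD 5.9: (0.6,0) -> (6.5,0) [heading=0, move]
PU: pen up
FD 14.8: (6.5,0) -> (21.3,0) [heading=0, move]
Final: pos=(21.3,0), heading=0, 2 segment(s) drawn

Segment endpoints: x in {-9.6, -6.1, 0}, y in {0}
xmin=-9.6, ymin=0, xmax=0, ymax=0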